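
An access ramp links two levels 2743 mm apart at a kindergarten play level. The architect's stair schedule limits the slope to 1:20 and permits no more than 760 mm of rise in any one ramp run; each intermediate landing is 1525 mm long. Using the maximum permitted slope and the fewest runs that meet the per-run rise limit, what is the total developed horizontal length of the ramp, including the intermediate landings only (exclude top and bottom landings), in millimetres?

⌈2743/760⌉ = 4 ramp runs. That means 3 intermediate landings.
Ramp run (horizontal) at 1:20: 2743 × 20 = 54860 mm.
3 intermediate landings contribute 3 × 1525 = 4575 mm.
Total developed length = 54860 + 4575 = 59435 mm.

59435 mm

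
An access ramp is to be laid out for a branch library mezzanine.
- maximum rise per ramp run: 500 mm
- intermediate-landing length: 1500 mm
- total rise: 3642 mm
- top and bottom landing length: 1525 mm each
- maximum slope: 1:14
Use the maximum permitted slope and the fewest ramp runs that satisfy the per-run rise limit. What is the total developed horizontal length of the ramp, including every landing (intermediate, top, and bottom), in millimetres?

64538 mm

⌈3642/500⌉ = 8 ramp runs. That means 7 intermediate landings.
Ramp run (horizontal) at 1:14: 3642 × 14 = 50988 mm.
Intermediate landings: 7 × 1500 = 10500 mm.
Top and bottom landings: 2 × 1525 = 3050 mm.
Total = 50988 + 10500 + 3050 = 64538 mm.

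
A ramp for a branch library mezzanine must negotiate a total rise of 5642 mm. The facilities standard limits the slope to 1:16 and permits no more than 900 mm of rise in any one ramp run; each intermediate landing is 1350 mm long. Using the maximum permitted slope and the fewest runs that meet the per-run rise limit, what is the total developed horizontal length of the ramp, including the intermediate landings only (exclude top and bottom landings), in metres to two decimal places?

98.37 m

5642 / 900 = 6.269 → round up to 7 ramp runs. That means 6 intermediate landings.
Ramp run (horizontal) at 1:16: 5642 × 16 = 90272 mm.
Intermediate landings: 6 × 1350 = 8100 mm.
Developed length = 90272 + 8100 = 98372 mm.
= 98.37 m.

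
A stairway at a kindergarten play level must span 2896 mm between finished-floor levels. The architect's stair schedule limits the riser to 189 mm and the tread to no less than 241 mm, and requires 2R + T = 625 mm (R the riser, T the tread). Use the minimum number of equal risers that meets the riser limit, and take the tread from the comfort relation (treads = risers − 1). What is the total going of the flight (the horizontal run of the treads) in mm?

2896 / 189 = 15.32, so 16 risers are needed.
R = 2896 ÷ 16 = 181 mm.
T = 625 − 2·181 = 263 mm, which satisfies the 241 mm minimum.
Going = (16 − 1) × 263 = 3945 mm.

3945 mm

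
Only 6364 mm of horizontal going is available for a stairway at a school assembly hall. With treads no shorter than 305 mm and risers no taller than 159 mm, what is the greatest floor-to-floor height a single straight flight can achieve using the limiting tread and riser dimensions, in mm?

3339 mm

6364 / 305 = 20.87, so 20 treads fit.
Risers = treads + 1 = 21.
Maximum height = 21 × 159 = 3339 mm.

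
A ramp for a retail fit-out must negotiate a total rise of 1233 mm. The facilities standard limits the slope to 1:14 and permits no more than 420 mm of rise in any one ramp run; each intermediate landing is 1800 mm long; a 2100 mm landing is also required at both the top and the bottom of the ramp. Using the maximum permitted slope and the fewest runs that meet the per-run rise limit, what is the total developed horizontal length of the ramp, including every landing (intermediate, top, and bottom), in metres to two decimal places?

25.06 m

At most 420 each: 1233/420 = 2.94, giving 3 ramp runs. That means 2 intermediate landings.
Ramp run (horizontal) at 1:14: 1233 × 14 = 17262 mm.
Intermediate landings: 2 × 1800 = 3600 mm.
Top and bottom landings: 2 × 2100 = 4200 mm.
Total = 17262 + 3600 + 4200 = 25062 mm.
= 25.06 m.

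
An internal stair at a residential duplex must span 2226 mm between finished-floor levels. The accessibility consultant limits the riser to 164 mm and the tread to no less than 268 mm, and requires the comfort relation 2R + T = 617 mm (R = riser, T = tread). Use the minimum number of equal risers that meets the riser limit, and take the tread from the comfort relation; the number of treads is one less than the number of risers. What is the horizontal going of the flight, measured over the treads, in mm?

At most 164 each: 2226/164 = 13.57, giving 14 risers.
R = 2226 ÷ 14 = 159 mm.
Tread T = 617 − 2 × 159 = 299 mm (≥ 268 mm).
Going = (14 − 1) × 299 = 3887 mm.

3887 mm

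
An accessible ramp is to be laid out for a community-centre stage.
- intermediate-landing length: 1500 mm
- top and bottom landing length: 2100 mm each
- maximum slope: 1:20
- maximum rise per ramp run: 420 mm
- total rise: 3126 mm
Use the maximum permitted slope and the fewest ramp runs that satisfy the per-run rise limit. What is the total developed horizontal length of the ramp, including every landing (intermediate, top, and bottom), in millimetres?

At most 420 each: 3126/420 = 7.44, giving 8 ramp runs. That means 7 intermediate landings.
Ramp run (horizontal) at 1:20: 3126 × 20 = 62520 mm.
Intermediate landings: 7 × 1500 = 10500 mm.
Top and bottom landings: 2 × 2100 = 4200 mm.
Total = 62520 + 10500 + 4200 = 77220 mm.

77220 mm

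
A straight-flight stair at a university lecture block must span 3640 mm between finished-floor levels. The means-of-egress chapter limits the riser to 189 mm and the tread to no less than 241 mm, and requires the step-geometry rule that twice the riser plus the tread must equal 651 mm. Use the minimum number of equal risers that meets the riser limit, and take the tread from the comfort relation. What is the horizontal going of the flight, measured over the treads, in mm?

5453 mm

At most 189 each: 3640/189 = 19.26, giving 20 risers.
Riser R = 3640 / 20 = 182 mm, within the 189 mm limit.
Tread T = 651 − 2 × 182 = 287 mm (≥ 241 mm).
Going = (20 − 1) × 287 = 5453 mm.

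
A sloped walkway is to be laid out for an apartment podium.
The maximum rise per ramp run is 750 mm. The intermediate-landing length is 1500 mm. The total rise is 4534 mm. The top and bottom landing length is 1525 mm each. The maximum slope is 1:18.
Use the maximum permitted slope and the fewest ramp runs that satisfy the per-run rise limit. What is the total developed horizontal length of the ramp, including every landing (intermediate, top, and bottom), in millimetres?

4534 / 750 = 6.045 → round up to 7 ramp runs. That means 6 intermediate landings.
Horizontal run for 4534 mm of rise at 1:18 is 4534 × 18 = 81612 mm.
Intermediate landings: 6 × 1500 = 9000 mm.
Top and bottom landings: 2 × 1525 = 3050 mm.
Total = 81612 + 9000 + 3050 = 93662 mm.

93662 mm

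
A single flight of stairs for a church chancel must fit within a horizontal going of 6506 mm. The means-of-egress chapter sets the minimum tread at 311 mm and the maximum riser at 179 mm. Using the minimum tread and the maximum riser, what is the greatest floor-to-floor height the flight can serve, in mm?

Treads that fit: ⌊6506 / 311⌋ = 20.
Risers = treads + 1 = 21.
Maximum height = 21 × 179 = 3759 mm.

3759 mm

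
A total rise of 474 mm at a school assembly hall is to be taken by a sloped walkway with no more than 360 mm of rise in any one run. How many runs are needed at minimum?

2 runs

474 / 360 = 1.32, so 2 ramp runs are needed.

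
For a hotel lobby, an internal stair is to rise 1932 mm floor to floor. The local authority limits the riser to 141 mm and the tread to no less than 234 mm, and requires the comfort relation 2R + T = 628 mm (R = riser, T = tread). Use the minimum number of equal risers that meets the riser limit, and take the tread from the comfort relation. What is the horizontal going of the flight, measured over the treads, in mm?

4576 mm

1932 / 141 = 13.70, so 14 risers are needed.
Each riser is 1932/14 = 138 mm (≤ 141 mm).
From 2R + T = 628: T = 628 − 276 = 352 mm.
14 risers give 13 treads; going = 13 × 352 = 4576 mm.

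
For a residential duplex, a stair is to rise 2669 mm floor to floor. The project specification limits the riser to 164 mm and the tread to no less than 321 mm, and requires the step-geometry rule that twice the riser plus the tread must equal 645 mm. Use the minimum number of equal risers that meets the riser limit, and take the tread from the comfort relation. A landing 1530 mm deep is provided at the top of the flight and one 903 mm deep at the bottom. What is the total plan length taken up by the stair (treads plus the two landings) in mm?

7729 mm

⌈2669/164⌉ = 17 risers.
R = 2669 ÷ 17 = 157 mm.
T = 645 − 2·157 = 331 mm, which satisfies the 321 mm minimum.
Going = (17 − 1) × 331 = 5296 mm.
Enclosure = 5296 + 1530 + 903 = 7729 mm.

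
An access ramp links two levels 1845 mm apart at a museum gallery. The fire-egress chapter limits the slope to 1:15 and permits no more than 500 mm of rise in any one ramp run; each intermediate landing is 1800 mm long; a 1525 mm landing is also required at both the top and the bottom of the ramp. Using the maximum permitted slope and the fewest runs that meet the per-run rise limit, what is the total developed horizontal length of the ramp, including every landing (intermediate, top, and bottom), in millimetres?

36125 mm

At most 500 each: 1845/500 = 3.69, giving 4 ramp runs. That means 3 intermediate landings.
Horizontal run for 1845 mm of rise at 1:15 is 1845 × 15 = 27675 mm.
Intermediate landings: 3 × 1800 = 5400 mm.
Top and bottom landings: 2 × 1525 = 3050 mm.
Total = 27675 + 5400 + 3050 = 36125 mm.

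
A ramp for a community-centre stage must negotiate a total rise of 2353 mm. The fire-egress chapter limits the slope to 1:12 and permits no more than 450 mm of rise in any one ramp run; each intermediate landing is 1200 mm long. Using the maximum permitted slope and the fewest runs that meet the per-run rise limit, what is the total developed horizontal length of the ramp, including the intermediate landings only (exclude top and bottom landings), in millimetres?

34236 mm

At most 450 each: 2353/450 = 5.23, giving 6 ramp runs. That means 5 intermediate landings.
Ramp run (horizontal) at 1:12: 2353 × 12 = 28236 mm.
5 intermediate landings contribute 5 × 1200 = 6000 mm.
Total developed length = 28236 + 6000 = 34236 mm.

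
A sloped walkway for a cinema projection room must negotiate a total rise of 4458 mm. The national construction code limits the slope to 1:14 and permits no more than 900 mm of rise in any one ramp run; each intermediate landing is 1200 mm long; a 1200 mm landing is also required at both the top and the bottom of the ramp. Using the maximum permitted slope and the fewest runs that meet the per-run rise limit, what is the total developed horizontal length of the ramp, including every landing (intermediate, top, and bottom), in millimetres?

69612 mm

⌈4458/900⌉ = 5 ramp runs. That means 4 intermediate landings.
Horizontal run for 4458 mm of rise at 1:14 is 4458 × 14 = 62412 mm.
Intermediate landings: 4 × 1200 = 4800 mm.
Top and bottom landings: 2 × 1200 = 2400 mm.
Total = 62412 + 4800 + 2400 = 69612 mm.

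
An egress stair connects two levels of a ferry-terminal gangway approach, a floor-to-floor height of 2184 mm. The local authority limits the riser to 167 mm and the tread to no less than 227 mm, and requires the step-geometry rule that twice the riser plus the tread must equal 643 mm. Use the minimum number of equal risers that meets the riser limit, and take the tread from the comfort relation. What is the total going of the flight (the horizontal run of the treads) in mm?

2184 / 167 = 13.08, so 14 risers are needed.
Each riser is 2184/14 = 156 mm (≤ 167 mm).
T = 643 − 2·156 = 331 mm, which satisfies the 227 mm minimum.
14 risers give 13 treads; going = 13 × 331 = 4303 mm.

4303 mm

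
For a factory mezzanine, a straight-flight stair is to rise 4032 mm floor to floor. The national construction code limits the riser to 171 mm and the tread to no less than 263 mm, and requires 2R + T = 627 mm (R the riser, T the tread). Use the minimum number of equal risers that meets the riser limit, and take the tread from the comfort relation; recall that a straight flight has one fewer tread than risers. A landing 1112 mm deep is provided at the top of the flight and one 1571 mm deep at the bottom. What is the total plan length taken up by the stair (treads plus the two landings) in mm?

9376 mm

⌈4032/171⌉ = 24 risers.
R = 4032 ÷ 24 = 168 mm.
T = 627 − 2·168 = 291 mm, which satisfies the 263 mm minimum.
24 risers give 23 treads; going = 23 × 291 = 6693 mm.
Add landings: 6693 + 1112 + 1571 = 9376 mm.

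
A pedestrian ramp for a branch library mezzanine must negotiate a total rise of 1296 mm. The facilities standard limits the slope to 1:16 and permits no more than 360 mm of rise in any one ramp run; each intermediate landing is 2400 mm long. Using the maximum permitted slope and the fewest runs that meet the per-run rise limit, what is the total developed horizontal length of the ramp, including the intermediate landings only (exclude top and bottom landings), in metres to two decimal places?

27.94 m

1296 / 360 = 3.60, so 4 ramp runs are needed. That means 3 intermediate landings.
Ramp run (horizontal) at 1:16: 1296 × 16 = 20736 mm.
3 intermediate landings contribute 3 × 2400 = 7200 mm.
Developed length = 20736 + 7200 = 27936 mm.
= 27.94 m.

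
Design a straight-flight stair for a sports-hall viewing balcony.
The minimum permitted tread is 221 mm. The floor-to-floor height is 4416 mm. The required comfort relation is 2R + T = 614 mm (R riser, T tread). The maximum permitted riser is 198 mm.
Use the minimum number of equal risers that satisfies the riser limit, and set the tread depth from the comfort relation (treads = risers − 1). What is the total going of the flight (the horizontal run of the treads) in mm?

5060 mm

At most 198 each: 4416/198 = 22.30, giving 23 risers.
Riser R = 4416 / 23 = 192 mm, within the 198 mm limit.
Tread T = 614 − 2 × 192 = 230 mm (≥ 221 mm).
Going = (23 − 1) × 230 = 5060 mm.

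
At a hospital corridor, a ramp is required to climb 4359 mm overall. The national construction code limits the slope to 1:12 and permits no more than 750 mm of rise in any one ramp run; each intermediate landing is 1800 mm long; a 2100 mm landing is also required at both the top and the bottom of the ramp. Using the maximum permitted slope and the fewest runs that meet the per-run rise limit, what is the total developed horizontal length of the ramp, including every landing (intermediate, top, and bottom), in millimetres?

65508 mm

⌈4359/750⌉ = 6 ramp runs. That means 5 intermediate landings.
Ramp run (horizontal) at 1:12: 4359 × 12 = 52308 mm.
Intermediate landings: 5 × 1800 = 9000 mm.
Top and bottom landings: 2 × 2100 = 4200 mm.
Total = 52308 + 9000 + 4200 = 65508 mm.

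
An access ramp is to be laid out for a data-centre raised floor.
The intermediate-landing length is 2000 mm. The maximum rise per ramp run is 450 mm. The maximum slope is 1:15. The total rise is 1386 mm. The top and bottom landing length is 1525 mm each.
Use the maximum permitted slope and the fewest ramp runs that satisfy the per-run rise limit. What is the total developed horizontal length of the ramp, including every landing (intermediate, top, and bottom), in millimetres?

29840 mm

1386 / 450 = 3.080 → round up to 4 ramp runs. That means 3 intermediate landings.
Ramp run (horizontal) at 1:15: 1386 × 15 = 20790 mm.
Intermediate landings: 3 × 2000 = 6000 mm.
Top and bottom landings: 2 × 1525 = 3050 mm.
Total = 20790 + 6000 + 3050 = 29840 mm.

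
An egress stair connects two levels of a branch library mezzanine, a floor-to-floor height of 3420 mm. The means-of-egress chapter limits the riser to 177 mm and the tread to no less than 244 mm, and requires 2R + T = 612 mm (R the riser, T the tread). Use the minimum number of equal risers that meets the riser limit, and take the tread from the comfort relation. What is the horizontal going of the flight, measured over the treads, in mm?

5130 mm

3420 / 177 = 19.32, so 20 risers are needed.
Riser R = 3420 / 20 = 171 mm, within the 177 mm limit.
From 2R + T = 612: T = 612 − 342 = 270 mm.
Treads = 20 − 1 = 19; going = 19 × 270 = 5130 mm.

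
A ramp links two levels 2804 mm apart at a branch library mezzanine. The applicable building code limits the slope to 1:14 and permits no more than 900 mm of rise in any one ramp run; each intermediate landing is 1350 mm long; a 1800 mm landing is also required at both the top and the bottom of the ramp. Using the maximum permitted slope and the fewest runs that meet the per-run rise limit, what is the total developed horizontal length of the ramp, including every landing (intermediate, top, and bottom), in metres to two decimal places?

2804 / 900 = 3.116 → round up to 4 ramp runs. That means 3 intermediate landings.
Horizontal run for 2804 mm of rise at 1:14 is 2804 × 14 = 39256 mm.
Intermediate landings: 3 × 1350 = 4050 mm.
Top and bottom landings: 2 × 1800 = 3600 mm.
Total = 39256 + 4050 + 3600 = 46906 mm.
= 46.91 m.

46.91 m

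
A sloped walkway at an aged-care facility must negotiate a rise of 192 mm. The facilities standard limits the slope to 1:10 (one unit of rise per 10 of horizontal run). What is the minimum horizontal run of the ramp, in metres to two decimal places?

1.92 m

At 1:10 the run is 10 × 192 = 1920 mm.
1920 mm = 1.92 m.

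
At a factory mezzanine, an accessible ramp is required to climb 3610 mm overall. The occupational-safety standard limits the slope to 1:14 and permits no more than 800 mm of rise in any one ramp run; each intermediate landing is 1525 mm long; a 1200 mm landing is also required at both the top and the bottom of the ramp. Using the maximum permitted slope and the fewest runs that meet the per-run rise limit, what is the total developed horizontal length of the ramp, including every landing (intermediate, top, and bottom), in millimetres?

59040 mm

⌈3610/800⌉ = 5 ramp runs. That means 4 intermediate landings.
Horizontal run for 3610 mm of rise at 1:14 is 3610 × 14 = 50540 mm.
Intermediate landings: 4 × 1525 = 6100 mm.
Top and bottom landings: 2 × 1200 = 2400 mm.
Total = 50540 + 6100 + 2400 = 59040 mm.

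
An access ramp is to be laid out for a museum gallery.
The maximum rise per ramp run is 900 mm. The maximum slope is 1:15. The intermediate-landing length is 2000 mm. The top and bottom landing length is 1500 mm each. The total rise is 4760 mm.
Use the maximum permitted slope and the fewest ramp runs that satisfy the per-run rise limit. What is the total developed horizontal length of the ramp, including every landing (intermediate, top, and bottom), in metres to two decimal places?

4760 / 900 = 5.289 → round up to 6 ramp runs. That means 5 intermediate landings.
Ramp run (horizontal) at 1:15: 4760 × 15 = 71400 mm.
5 intermediate landings contribute 5 × 2000 = 10000 mm.
Top and bottom landings: 2 × 1500 = 3000 mm.
Total = 71400 + 10000 + 3000 = 84400 mm.
= 84.40 m.

84.40 m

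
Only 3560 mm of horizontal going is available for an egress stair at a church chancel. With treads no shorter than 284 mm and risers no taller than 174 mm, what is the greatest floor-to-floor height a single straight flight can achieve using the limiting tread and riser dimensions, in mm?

2262 mm

3560 / 284 = 12.54, so 12 treads fit.
Risers = treads + 1 = 13.
Maximum height = 13 × 174 = 2262 mm.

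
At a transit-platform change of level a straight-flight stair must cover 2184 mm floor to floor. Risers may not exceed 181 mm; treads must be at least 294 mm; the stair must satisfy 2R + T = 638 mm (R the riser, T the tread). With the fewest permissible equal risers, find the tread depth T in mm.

2184 / 181 = 12.066 → round up to 13 risers.
Each riser is 2184/13 = 168 mm (≤ 181 mm).
Tread T = 638 − 2 × 168 = 302 mm (≥ 294 mm).

302 mm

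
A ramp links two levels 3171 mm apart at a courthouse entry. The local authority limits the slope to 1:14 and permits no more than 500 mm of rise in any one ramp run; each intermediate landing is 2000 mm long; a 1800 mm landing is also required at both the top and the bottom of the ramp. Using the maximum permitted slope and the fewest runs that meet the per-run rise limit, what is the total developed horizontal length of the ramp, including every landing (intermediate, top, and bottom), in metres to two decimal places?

⌈3171/500⌉ = 7 ramp runs. That means 6 intermediate landings.
Horizontal run for 3171 mm of rise at 1:14 is 3171 × 14 = 44394 mm.
6 intermediate landings contribute 6 × 2000 = 12000 mm.
Top and bottom landings: 2 × 1800 = 3600 mm.
Total = 44394 + 12000 + 3600 = 59994 mm.
= 59.99 m.

59.99 m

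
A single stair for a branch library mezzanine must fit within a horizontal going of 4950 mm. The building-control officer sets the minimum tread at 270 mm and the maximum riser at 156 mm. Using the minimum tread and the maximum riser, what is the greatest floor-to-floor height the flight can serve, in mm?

2964 mm

4950 / 270 = 18.33, so 18 treads fit.
Risers = treads + 1 = 19.
Maximum height = 19 × 156 = 2964 mm.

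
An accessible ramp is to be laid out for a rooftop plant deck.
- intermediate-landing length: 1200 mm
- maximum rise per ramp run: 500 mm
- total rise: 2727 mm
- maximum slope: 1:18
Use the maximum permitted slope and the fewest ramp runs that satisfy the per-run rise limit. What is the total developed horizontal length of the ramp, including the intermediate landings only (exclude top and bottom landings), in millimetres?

2727 / 500 = 5.45, so 6 ramp runs are needed. That means 5 intermediate landings.
Ramp run (horizontal) at 1:18: 2727 × 18 = 49086 mm.
Intermediate landings: 5 × 1200 = 6000 mm.
Total developed length = 49086 + 6000 = 55086 mm.

55086 mm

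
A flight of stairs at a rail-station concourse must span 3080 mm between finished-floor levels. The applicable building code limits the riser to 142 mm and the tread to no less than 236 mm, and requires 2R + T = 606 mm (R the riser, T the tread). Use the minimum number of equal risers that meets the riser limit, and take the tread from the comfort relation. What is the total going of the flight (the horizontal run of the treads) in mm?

⌈3080/142⌉ = 22 risers.
R = 3080 ÷ 22 = 140 mm.
T = 606 − 2·140 = 326 mm, which satisfies the 236 mm minimum.
Going = (22 − 1) × 326 = 6846 mm.

6846 mm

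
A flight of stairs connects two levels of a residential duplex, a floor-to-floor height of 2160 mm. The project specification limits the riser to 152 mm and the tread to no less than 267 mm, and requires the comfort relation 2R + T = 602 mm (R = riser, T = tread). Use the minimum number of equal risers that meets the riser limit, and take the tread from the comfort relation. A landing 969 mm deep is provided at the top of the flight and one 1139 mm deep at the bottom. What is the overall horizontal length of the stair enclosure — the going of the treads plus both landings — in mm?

6504 mm

⌈2160/152⌉ = 15 risers.
Riser R = 2160 / 15 = 144 mm, within the 152 mm limit.
T = 602 − 2·144 = 314 mm, which satisfies the 267 mm minimum.
15 risers give 14 treads; going = 14 × 314 = 4396 mm.
Add landings: 4396 + 969 + 1139 = 6504 mm.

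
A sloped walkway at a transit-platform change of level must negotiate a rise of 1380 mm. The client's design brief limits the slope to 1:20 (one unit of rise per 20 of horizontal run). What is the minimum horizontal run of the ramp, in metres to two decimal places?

At 1:20 the run is 20 × 1380 = 27600 mm.
27600 mm = 27.60 m.

27.60 m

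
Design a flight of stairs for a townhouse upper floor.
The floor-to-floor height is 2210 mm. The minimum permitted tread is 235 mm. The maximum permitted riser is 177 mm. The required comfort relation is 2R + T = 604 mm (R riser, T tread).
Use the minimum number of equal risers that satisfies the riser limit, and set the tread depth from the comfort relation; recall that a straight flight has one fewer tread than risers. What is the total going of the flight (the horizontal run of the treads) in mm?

At most 177 each: 2210/177 = 12.49, giving 13 risers.
R = 2210 ÷ 13 = 170 mm.
Tread T = 604 − 2 × 170 = 264 mm (≥ 235 mm).
Treads = 13 − 1 = 12; going = 12 × 264 = 3168 mm.

3168 mm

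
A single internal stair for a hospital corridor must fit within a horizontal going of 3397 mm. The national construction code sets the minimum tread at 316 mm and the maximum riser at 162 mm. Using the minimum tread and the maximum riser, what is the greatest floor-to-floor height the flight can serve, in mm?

Treads that fit: ⌊3397 / 316⌋ = 10.
Risers = treads + 1 = 11.
Maximum height = 11 × 162 = 1782 mm.

1782 mm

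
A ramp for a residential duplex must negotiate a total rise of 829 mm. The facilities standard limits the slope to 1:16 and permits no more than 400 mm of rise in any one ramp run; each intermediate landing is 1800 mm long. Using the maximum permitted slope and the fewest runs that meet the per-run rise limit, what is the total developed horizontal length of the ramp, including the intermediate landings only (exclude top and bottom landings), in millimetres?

16864 mm

829 / 400 = 2.07, so 3 ramp runs are needed. That means 2 intermediate landings.
Ramp run (horizontal) at 1:16: 829 × 16 = 13264 mm.
2 intermediate landings contribute 2 × 1800 = 3600 mm.
Developed length = 13264 + 3600 = 16864 mm.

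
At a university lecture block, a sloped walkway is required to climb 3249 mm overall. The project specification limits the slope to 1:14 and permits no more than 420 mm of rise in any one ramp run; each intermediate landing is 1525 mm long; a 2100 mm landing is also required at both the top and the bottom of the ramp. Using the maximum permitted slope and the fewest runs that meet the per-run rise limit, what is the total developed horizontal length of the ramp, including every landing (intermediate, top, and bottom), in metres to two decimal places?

60.36 m

At most 420 each: 3249/420 = 7.74, giving 8 ramp runs. That means 7 intermediate landings.
Ramp run (horizontal) at 1:14: 3249 × 14 = 45486 mm.
7 intermediate landings contribute 7 × 1525 = 10675 mm.
Top and bottom landings: 2 × 2100 = 4200 mm.
Total = 45486 + 10675 + 4200 = 60361 mm.
= 60.36 m.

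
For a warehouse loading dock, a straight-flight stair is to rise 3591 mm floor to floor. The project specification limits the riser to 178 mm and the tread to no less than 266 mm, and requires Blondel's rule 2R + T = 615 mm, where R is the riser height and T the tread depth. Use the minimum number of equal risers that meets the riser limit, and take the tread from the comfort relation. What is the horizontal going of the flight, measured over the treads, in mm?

5460 mm

3591 / 178 = 20.17, so 21 risers are needed.
R = 3591 ÷ 21 = 171 mm.
T = 615 − 2·171 = 273 mm, which satisfies the 266 mm minimum.
Treads = 21 − 1 = 20; going = 20 × 273 = 5460 mm.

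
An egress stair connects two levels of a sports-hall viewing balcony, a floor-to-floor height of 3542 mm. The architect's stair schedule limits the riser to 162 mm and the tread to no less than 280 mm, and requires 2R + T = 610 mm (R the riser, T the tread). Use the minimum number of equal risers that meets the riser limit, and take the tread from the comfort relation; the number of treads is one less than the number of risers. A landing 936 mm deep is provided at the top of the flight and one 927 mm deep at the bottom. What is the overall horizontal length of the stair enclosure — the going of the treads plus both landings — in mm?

3542 / 162 = 21.864 → round up to 22 risers.
Each riser is 3542/22 = 161 mm (≤ 162 mm).
From 2R + T = 610: T = 610 − 322 = 288 mm.
Going = (22 − 1) × 288 = 6048 mm.
Enclosure = 6048 + 936 + 927 = 7911 mm.

7911 mm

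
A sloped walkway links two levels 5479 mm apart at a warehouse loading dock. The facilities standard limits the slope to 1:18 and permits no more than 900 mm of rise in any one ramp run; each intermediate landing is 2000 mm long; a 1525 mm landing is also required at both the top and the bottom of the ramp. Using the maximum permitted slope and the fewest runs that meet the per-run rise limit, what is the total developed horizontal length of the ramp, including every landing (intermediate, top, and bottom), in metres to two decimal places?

113.67 m

5479 / 900 = 6.088 → round up to 7 ramp runs. That means 6 intermediate landings.
Ramp run (horizontal) at 1:18: 5479 × 18 = 98622 mm.
6 intermediate landings contribute 6 × 2000 = 12000 mm.
Top and bottom landings: 2 × 1525 = 3050 mm.
Total = 98622 + 12000 + 3050 = 113672 mm.
= 113.67 m.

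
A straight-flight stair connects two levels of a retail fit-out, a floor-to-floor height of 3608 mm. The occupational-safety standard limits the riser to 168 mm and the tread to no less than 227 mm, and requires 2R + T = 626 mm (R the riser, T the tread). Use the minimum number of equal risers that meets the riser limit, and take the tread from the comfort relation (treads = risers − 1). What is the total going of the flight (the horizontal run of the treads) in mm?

6258 mm

At most 168 each: 3608/168 = 21.48, giving 22 risers.
Each riser is 3608/22 = 164 mm (≤ 168 mm).
T = 626 − 2·164 = 298 mm, which satisfies the 227 mm minimum.
Going = (22 − 1) × 298 = 6258 mm.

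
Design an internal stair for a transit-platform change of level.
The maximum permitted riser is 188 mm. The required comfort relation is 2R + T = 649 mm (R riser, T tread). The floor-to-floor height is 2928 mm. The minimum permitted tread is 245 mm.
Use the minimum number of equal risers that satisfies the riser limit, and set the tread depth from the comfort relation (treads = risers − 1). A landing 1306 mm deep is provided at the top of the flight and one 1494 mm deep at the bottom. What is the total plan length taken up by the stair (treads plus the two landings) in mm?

7045 mm

2928 / 188 = 15.57, so 16 risers are needed.
R = 2928 ÷ 16 = 183 mm.
Tread T = 649 − 2 × 183 = 283 mm (≥ 245 mm).
Treads = 16 − 1 = 15; going = 15 × 283 = 4245 mm.
Enclosure = 4245 + 1306 + 1494 = 7045 mm.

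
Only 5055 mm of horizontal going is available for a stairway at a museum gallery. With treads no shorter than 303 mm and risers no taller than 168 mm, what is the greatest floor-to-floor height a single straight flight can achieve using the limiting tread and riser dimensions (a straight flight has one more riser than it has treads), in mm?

2856 mm

5055 / 303 = 16.68, so 16 treads fit.
Risers = treads + 1 = 17.
Maximum height = 17 × 168 = 2856 mm.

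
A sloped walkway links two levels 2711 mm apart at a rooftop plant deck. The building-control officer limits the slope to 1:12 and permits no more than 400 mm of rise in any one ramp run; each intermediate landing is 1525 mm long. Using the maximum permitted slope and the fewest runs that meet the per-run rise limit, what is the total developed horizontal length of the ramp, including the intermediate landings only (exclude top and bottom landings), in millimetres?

2711 / 400 = 6.78, so 7 ramp runs are needed. That means 6 intermediate landings.
Horizontal run for 2711 mm of rise at 1:12 is 2711 × 12 = 32532 mm.
6 intermediate landings contribute 6 × 1525 = 9150 mm.
Developed length = 32532 + 9150 = 41682 mm.

41682 mm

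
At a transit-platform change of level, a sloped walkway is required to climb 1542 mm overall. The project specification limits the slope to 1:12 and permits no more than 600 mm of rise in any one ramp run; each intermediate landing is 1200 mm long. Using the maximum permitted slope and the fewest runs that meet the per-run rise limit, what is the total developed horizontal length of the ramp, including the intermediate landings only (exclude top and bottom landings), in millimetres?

20904 mm

⌈1542/600⌉ = 3 ramp runs. That means 2 intermediate landings.
Horizontal run for 1542 mm of rise at 1:12 is 1542 × 12 = 18504 mm.
2 intermediate landings contribute 2 × 1200 = 2400 mm.
Total developed length = 18504 + 2400 = 20904 mm.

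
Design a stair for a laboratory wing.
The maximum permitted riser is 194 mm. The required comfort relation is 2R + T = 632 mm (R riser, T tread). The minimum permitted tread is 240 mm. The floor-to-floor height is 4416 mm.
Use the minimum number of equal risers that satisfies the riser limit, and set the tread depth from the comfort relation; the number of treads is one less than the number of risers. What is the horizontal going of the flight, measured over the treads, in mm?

⌈4416/194⌉ = 23 risers.
Riser R = 4416 / 23 = 192 mm, within the 194 mm limit.
Tread T = 632 − 2 × 192 = 248 mm (≥ 240 mm).
Treads = 23 − 1 = 22; going = 22 × 248 = 5456 mm.

5456 mm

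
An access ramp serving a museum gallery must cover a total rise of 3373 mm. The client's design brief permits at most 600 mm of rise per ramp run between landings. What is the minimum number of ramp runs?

At most 600 each: 3373/600 = 5.62, giving 6 ramp runs.

6 runs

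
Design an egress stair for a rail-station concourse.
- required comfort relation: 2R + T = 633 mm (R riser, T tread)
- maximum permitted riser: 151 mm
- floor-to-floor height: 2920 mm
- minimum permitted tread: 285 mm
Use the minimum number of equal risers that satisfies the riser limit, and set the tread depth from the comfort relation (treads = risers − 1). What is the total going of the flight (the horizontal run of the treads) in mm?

2920 / 151 = 19.338 → round up to 20 risers.
Each riser is 2920/20 = 146 mm (≤ 151 mm).
From 2R + T = 633: T = 633 − 292 = 341 mm.
20 risers give 19 treads; going = 19 × 341 = 6479 mm.

6479 mm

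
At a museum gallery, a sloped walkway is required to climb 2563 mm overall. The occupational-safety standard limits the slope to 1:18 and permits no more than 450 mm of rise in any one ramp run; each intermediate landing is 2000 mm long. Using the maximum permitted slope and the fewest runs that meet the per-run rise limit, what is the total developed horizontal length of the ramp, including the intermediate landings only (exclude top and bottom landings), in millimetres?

56134 mm

2563 / 450 = 5.696 → round up to 6 ramp runs. That means 5 intermediate landings.
Ramp run (horizontal) at 1:18: 2563 × 18 = 46134 mm.
Intermediate landings: 5 × 2000 = 10000 mm.
Total developed length = 46134 + 10000 = 56134 mm.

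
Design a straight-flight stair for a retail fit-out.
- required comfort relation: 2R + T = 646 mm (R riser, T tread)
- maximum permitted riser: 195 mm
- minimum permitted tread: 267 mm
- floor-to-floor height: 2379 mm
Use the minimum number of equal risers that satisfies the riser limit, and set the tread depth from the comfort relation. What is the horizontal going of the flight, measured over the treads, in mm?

3360 mm

2379 / 195 = 12.20, so 13 risers are needed.
R = 2379 ÷ 13 = 183 mm.
T = 646 − 2·183 = 280 mm, which satisfies the 267 mm minimum.
Going = (13 − 1) × 280 = 3360 mm.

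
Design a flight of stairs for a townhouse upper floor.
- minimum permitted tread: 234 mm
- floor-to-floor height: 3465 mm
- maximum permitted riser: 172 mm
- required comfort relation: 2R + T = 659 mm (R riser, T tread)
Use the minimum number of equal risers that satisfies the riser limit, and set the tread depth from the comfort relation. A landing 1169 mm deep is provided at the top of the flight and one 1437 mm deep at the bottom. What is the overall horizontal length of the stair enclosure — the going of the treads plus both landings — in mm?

At most 172 each: 3465/172 = 20.15, giving 21 risers.
R = 3465 ÷ 21 = 165 mm.
From 2R + T = 659: T = 659 − 330 = 329 mm.
Treads = 21 − 1 = 20; going = 20 × 329 = 6580 mm.
Enclosure = 6580 + 1169 + 1437 = 9186 mm.

9186 mm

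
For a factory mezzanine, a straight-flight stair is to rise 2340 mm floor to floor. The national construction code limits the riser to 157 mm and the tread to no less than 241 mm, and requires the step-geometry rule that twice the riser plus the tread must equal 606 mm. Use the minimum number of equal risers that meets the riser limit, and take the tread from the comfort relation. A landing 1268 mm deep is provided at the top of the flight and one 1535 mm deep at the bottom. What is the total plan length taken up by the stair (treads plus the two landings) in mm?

6919 mm

At most 157 each: 2340/157 = 14.90, giving 15 risers.
R = 2340 ÷ 15 = 156 mm.
T = 606 − 2·156 = 294 mm, which satisfies the 241 mm minimum.
Treads = 15 − 1 = 14; going = 14 × 294 = 4116 mm.
Add landings: 4116 + 1268 + 1535 = 6919 mm.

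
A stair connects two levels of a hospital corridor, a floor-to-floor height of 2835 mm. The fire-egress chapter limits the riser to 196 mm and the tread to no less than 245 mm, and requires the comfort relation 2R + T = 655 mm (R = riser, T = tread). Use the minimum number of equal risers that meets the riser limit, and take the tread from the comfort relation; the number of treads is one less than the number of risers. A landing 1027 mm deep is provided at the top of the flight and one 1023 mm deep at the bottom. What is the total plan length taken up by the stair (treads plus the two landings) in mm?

2835 / 196 = 14.46, so 15 risers are needed.
R = 2835 ÷ 15 = 189 mm.
T = 655 − 2·189 = 277 mm, which satisfies the 245 mm minimum.
Going = (15 − 1) × 277 = 3878 mm.
Enclosure = 3878 + 1027 + 1023 = 5928 mm.

5928 mm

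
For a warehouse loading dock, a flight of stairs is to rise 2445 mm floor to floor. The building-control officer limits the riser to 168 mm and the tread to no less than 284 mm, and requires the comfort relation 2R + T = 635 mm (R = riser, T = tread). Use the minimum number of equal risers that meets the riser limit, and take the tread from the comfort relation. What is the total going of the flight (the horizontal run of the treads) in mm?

4326 mm

⌈2445/168⌉ = 15 risers.
Riser R = 2445 / 15 = 163 mm, within the 168 mm limit.
Tread T = 635 − 2 × 163 = 309 mm (≥ 284 mm).
Going = (15 − 1) × 309 = 4326 mm.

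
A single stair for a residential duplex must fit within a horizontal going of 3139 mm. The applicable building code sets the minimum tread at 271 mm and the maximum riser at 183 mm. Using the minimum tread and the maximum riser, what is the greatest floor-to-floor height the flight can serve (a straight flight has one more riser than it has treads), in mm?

3139 / 271 = 11.58, so 11 treads fit.
Risers = treads + 1 = 12.
Maximum height = 12 × 183 = 2196 mm.

2196 mm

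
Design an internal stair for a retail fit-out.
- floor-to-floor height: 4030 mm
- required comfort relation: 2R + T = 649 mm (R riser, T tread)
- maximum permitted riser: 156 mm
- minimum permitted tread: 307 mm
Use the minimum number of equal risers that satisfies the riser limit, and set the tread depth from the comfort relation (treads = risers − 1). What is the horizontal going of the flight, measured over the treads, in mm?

⌈4030/156⌉ = 26 risers.
Each riser is 4030/26 = 155 mm (≤ 156 mm).
From 2R + T = 649: T = 649 − 310 = 339 mm.
Going = (26 − 1) × 339 = 8475 mm.

8475 mm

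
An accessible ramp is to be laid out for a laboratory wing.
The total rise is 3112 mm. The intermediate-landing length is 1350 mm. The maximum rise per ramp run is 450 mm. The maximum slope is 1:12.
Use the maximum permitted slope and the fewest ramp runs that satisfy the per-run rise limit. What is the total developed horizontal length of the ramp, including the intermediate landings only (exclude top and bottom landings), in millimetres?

45444 mm

At most 450 each: 3112/450 = 6.92, giving 7 ramp runs. That means 6 intermediate landings.
Horizontal run for 3112 mm of rise at 1:12 is 3112 × 12 = 37344 mm.
Intermediate landings: 6 × 1350 = 8100 mm.
Developed length = 37344 + 8100 = 45444 mm.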